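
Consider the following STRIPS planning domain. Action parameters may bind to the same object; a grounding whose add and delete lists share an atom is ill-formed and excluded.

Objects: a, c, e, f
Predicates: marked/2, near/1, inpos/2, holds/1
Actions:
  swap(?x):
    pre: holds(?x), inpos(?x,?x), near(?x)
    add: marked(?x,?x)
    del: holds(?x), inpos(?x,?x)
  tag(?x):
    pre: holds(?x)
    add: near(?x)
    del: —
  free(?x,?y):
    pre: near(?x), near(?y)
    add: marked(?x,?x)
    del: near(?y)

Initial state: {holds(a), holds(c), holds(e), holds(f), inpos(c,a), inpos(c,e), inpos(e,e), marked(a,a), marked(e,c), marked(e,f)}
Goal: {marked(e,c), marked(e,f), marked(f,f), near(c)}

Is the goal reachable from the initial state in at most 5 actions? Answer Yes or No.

1. tag(c)  →  {holds(a), holds(c), holds(e), holds(f), inpos(c,a), inpos(c,e), inpos(e,e), marked(a,a), marked(e,c), marked(e,f), near(c)}
2. tag(f)  →  {holds(a), holds(c), holds(e), holds(f), inpos(c,a), inpos(c,e), inpos(e,e), marked(a,a), marked(e,c), marked(e,f), near(c), near(f)}
3. free(f,f)  →  {holds(a), holds(c), holds(e), holds(f), inpos(c,a), inpos(c,e), inpos(e,e), marked(a,a), marked(e,c), marked(e,f), marked(f,f), near(c)}
optimal plan length = 3; 3 ≤ 5

Yes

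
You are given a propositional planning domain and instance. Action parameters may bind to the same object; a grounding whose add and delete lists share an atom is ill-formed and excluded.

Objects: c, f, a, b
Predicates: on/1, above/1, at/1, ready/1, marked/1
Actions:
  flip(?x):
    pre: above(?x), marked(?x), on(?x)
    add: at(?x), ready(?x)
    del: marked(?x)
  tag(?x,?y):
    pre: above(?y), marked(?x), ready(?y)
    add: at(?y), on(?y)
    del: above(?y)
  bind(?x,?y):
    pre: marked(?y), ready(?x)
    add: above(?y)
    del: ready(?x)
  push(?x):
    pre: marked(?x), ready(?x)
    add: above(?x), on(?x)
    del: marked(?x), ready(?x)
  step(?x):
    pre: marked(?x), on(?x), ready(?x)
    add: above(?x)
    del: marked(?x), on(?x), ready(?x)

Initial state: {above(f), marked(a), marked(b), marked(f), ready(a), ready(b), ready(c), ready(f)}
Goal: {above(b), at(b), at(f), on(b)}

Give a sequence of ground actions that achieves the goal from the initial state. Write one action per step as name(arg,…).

tag(f,f); bind(c,b); tag(f,b); bind(f,b)

1. tag(f,f)  →  {at(f), marked(a), marked(b), marked(f), on(f), ready(a), ready(b), ready(c), ready(f)}
2. bind(c,b)  →  {above(b), at(f), marked(a), marked(b), marked(f), on(f), ready(a), ready(b), ready(f)}
3. tag(f,b)  →  {at(b), at(f), marked(a), marked(b), marked(f), on(b), on(f), ready(a), ready(b), ready(f)}
4. bind(f,b)  →  {above(b), at(b), at(f), marked(a), marked(b), marked(f), on(b), on(f), ready(a), ready(b)}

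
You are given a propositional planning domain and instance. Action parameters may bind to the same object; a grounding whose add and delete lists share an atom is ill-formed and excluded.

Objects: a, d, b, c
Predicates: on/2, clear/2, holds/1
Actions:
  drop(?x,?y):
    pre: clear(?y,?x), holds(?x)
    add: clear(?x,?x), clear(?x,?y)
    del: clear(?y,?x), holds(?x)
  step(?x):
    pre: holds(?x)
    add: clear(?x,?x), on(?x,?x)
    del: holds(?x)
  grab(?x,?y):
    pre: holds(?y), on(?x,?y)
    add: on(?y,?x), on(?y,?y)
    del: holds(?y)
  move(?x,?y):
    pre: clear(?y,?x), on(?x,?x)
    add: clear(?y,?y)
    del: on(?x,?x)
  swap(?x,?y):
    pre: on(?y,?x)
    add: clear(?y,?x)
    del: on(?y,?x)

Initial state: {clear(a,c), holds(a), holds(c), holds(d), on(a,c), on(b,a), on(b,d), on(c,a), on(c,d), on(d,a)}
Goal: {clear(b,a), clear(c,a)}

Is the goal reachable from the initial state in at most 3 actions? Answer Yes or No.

1. drop(c,a)  →  {clear(c,a), clear(c,c), holds(a), holds(d), on(a,c), on(b,a), on(b,d), on(c,a), on(c,d), on(d,a)}
2. swap(a,b)  →  {clear(b,a), clear(c,a), clear(c,c), holds(a), holds(d), on(a,c), on(b,d), on(c,a), on(c,d), on(d,a)}
optimal plan length = 2; 2 ≤ 3

Yes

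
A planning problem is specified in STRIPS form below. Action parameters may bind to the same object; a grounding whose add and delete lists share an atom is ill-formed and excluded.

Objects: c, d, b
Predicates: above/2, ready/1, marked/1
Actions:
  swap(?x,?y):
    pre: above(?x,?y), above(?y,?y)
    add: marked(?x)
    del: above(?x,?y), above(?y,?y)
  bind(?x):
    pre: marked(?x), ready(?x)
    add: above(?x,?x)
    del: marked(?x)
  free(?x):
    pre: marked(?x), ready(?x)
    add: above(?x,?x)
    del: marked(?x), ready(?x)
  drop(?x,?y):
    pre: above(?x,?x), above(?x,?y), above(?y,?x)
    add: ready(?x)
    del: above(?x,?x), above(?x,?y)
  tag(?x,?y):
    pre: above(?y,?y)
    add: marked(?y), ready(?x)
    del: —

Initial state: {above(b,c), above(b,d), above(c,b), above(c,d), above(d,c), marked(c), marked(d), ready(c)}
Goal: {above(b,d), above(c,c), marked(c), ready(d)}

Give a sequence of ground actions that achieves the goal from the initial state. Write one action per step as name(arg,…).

bind(c); tag(d,c)

1. bind(c)  →  {above(b,c), above(b,d), above(c,b), above(c,c), above(c,d), above(d,c), marked(d), ready(c)}
2. tag(d,c)  →  {above(b,c), above(b,d), above(c,b), above(c,c), above(c,d), above(d,c), marked(c), marked(d), ready(c), ready(d)}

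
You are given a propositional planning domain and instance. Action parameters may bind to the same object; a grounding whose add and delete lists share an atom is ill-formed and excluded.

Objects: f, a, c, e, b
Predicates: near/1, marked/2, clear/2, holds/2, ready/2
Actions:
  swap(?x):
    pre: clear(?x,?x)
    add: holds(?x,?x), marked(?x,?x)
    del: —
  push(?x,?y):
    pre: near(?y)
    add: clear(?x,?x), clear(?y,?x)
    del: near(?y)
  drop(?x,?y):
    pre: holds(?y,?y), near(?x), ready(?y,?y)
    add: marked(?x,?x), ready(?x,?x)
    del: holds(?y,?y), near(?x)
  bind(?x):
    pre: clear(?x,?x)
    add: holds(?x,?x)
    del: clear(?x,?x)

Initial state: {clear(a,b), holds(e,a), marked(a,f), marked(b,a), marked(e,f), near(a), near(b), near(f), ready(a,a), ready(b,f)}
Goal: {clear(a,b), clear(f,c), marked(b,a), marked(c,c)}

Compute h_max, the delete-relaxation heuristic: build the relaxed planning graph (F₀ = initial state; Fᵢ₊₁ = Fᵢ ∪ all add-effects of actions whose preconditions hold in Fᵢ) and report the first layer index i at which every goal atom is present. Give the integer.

F0 = init (10 atoms)
F1 = F0 ∪ {clear(a,a), clear(a,c), clear(a,e), clear(a,f), clear(b,a), clear(b,b), clear(b,c), clear(b,e), clear(b,f), clear(c,c), clear(e,e), clear(f,a), clear(f,b), clear(f,c), clear(f,e), clear(f,f)}  (26 atoms)
F2 = F1 ∪ {holds(a,a), holds(b,b), holds(c,c), holds(e,e), holds(f,f), marked(a,a), marked(b,b), marked(c,c), marked(e,e), marked(f,f)}  (36 atoms)
goal ⊆ F2  ⇒  h_max = 2

2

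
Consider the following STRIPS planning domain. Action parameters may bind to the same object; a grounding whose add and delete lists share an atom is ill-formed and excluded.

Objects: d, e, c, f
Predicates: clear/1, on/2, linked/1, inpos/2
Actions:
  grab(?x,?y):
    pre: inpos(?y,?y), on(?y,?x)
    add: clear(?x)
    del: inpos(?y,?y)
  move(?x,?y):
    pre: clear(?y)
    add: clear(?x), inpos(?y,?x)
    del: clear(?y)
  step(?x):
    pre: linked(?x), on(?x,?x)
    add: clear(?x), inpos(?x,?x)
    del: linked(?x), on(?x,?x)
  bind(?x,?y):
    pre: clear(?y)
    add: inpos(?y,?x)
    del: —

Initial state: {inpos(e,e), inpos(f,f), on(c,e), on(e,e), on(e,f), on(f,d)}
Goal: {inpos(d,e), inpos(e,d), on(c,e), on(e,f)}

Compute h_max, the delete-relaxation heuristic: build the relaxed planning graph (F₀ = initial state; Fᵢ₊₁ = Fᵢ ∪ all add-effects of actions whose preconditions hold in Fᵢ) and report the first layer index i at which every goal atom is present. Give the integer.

2

F0 = init (6 atoms)
F1 = F0 ∪ {clear(d), clear(e), clear(f)}  (9 atoms)
F2 = F1 ∪ {clear(c), inpos(d,c), inpos(d,d), inpos(d,e), inpos(d,f), inpos(e,c), inpos(e,d), inpos(e,f), inpos(f,c), inpos(f,d), inpos(f,e)}  (20 atoms)
goal ⊆ F2  ⇒  h_max = 2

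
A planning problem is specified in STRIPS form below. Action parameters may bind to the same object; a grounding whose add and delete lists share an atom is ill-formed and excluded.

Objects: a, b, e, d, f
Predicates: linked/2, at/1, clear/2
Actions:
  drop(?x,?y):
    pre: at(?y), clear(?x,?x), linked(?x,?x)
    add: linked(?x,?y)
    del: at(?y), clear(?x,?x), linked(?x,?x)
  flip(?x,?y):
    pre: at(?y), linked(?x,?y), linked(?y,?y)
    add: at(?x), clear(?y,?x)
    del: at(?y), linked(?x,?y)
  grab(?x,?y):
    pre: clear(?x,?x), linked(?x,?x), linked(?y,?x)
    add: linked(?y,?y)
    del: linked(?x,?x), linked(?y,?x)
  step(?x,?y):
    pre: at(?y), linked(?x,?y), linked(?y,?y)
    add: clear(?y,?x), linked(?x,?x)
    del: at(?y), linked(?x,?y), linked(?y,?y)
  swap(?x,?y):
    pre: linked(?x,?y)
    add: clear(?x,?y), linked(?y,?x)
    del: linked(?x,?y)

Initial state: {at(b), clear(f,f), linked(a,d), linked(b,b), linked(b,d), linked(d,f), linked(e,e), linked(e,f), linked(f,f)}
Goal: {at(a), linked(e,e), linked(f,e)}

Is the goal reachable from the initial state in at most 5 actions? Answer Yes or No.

Yes

1. grab(f,d)  →  {at(b), clear(f,f), linked(a,d), linked(b,b), linked(b,d), linked(d,d), linked(e,e), linked(e,f)}
2. swap(b,d)  →  {at(b), clear(b,d), clear(f,f), linked(a,d), linked(b,b), linked(d,b), linked(d,d), linked(e,e), linked(e,f)}
3. flip(d,b)  →  {at(d), clear(b,d), clear(f,f), linked(a,d), linked(b,b), linked(d,d), linked(e,e), linked(e,f)}
4. flip(a,d)  →  {at(a), clear(b,d), clear(d,a), clear(f,f), linked(b,b), linked(d,d), linked(e,e), linked(e,f)}
5. swap(e,f)  →  {at(a), clear(b,d), clear(d,a), clear(e,f), clear(f,f), linked(b,b), linked(d,d), linked(e,e), linked(f,e)}
optimal plan length = 5; 5 ≤ 5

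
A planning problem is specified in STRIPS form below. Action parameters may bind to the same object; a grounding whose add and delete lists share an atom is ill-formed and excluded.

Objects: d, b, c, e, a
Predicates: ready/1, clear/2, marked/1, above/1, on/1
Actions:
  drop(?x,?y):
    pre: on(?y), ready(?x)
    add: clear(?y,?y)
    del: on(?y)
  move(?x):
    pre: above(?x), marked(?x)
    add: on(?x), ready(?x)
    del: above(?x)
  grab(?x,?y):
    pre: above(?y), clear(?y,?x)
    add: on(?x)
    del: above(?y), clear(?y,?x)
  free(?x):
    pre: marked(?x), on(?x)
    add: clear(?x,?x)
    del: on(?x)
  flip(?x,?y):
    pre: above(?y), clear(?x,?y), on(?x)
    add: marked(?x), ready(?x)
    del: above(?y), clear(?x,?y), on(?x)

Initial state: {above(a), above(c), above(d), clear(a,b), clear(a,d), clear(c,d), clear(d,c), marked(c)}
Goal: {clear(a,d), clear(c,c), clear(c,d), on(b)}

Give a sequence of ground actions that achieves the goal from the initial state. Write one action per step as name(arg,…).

1. move(c)  →  {above(a), above(d), clear(a,b), clear(a,d), clear(c,d), clear(d,c), marked(c), on(c), ready(c)}
2. drop(c,c)  →  {above(a), above(d), clear(a,b), clear(a,d), clear(c,c), clear(c,d), clear(d,c), marked(c), ready(c)}
3. grab(b,a)  →  {above(d), clear(a,d), clear(c,c), clear(c,d), clear(d,c), marked(c), on(b), ready(c)}

move(c); drop(c,c); grab(b,a)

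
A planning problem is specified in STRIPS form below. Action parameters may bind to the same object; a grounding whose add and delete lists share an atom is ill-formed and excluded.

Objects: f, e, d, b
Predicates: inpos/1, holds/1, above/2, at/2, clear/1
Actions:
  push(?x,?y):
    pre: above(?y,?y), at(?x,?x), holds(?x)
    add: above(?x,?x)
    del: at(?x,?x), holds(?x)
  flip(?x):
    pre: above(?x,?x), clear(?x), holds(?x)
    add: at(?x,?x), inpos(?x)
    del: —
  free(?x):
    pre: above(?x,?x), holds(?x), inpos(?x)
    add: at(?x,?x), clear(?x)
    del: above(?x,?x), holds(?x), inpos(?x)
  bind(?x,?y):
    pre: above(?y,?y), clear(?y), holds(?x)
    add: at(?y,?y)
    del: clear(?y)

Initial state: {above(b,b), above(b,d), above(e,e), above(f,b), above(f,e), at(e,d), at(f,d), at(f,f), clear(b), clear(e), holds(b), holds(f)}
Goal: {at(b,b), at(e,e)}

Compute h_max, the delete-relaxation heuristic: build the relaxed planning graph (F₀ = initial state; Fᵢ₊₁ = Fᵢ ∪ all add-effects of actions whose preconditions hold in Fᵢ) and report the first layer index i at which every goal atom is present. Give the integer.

F0 = init (12 atoms)
F1 = F0 ∪ {above(f,f), at(b,b), at(e,e), inpos(b)}  (16 atoms)
goal ⊆ F1  ⇒  h_max = 1

1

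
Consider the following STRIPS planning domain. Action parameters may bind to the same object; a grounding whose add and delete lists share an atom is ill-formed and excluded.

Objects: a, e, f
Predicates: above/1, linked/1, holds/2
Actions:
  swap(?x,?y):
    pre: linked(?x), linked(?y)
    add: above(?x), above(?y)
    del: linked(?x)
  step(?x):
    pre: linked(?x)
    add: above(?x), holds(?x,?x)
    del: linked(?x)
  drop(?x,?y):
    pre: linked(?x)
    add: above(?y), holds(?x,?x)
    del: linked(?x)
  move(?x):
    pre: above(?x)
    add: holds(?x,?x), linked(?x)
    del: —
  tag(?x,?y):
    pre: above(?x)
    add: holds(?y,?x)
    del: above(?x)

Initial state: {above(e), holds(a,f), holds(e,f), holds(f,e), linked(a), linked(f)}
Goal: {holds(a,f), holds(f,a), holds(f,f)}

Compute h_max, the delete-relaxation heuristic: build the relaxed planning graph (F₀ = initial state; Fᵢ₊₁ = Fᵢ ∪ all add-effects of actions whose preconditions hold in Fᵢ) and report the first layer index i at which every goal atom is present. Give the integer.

F0 = init (6 atoms)
F1 = F0 ∪ {above(a), above(f), holds(a,a), holds(a,e), holds(e,e), holds(f,f), linked(e)}  (13 atoms)
F2 = F1 ∪ {holds(e,a), holds(f,a)}  (15 atoms)
goal ⊆ F2  ⇒  h_max = 2

2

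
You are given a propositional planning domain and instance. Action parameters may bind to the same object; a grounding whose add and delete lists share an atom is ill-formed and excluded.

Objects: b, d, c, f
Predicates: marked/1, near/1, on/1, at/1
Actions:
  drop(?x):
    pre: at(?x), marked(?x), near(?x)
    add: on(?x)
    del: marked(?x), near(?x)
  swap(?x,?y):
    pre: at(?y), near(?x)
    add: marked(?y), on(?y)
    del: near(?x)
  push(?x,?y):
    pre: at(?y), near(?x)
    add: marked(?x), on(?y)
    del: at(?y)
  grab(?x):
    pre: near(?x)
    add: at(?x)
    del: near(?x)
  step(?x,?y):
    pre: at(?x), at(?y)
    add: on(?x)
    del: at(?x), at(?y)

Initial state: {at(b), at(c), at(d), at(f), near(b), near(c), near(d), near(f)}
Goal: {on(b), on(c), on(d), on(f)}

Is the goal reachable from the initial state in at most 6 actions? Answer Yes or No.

Yes

1. swap(b,b)  →  {at(b), at(c), at(d), at(f), marked(b), near(c), near(d), near(f), on(b)}
2. swap(d,d)  →  {at(b), at(c), at(d), at(f), marked(b), marked(d), near(c), near(f), on(b), on(d)}
3. swap(c,c)  →  {at(b), at(c), at(d), at(f), marked(b), marked(c), marked(d), near(f), on(b), on(c), on(d)}
4. swap(f,f)  →  {at(b), at(c), at(d), at(f), marked(b), marked(c), marked(d), marked(f), on(b), on(c), on(d), on(f)}
optimal plan length = 4; 4 ≤ 6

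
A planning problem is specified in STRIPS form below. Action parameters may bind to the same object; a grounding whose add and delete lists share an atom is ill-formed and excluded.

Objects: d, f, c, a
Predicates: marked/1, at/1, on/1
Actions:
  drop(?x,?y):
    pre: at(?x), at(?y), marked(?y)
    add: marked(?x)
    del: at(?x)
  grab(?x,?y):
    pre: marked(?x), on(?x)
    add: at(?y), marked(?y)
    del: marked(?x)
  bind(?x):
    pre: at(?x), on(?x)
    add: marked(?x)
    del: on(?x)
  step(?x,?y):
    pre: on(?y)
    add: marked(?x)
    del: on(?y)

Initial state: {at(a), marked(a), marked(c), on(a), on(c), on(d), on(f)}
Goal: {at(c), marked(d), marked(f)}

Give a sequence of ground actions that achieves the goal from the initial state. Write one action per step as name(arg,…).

1. grab(c,d)  →  {at(a), at(d), marked(a), marked(d), on(a), on(c), on(d), on(f)}
2. grab(a,c)  →  {at(a), at(c), at(d), marked(c), marked(d), on(a), on(c), on(d), on(f)}
3. grab(c,f)  →  {at(a), at(c), at(d), at(f), marked(d), marked(f), on(a), on(c), on(d), on(f)}

grab(c,d); grab(a,c); grab(c,f)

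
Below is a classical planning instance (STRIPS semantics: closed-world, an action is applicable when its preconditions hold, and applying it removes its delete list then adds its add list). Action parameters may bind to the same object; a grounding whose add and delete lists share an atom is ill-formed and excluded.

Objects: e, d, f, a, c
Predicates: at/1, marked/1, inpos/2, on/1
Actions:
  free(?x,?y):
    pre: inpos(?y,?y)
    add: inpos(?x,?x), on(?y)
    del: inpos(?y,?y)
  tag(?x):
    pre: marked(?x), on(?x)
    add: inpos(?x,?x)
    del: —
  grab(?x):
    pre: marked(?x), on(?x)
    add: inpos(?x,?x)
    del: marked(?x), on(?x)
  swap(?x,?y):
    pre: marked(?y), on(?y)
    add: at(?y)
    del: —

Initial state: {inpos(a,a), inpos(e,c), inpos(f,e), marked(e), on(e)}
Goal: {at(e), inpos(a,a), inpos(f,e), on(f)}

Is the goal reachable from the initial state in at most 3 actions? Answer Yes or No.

Yes

1. free(f,a)  →  {inpos(e,c), inpos(f,e), inpos(f,f), marked(e), on(a), on(e)}
2. free(a,f)  →  {inpos(a,a), inpos(e,c), inpos(f,e), marked(e), on(a), on(e), on(f)}
3. swap(e,e)  →  {at(e), inpos(a,a), inpos(e,c), inpos(f,e), marked(e), on(a), on(e), on(f)}
optimal plan length = 3; 3 ≤ 3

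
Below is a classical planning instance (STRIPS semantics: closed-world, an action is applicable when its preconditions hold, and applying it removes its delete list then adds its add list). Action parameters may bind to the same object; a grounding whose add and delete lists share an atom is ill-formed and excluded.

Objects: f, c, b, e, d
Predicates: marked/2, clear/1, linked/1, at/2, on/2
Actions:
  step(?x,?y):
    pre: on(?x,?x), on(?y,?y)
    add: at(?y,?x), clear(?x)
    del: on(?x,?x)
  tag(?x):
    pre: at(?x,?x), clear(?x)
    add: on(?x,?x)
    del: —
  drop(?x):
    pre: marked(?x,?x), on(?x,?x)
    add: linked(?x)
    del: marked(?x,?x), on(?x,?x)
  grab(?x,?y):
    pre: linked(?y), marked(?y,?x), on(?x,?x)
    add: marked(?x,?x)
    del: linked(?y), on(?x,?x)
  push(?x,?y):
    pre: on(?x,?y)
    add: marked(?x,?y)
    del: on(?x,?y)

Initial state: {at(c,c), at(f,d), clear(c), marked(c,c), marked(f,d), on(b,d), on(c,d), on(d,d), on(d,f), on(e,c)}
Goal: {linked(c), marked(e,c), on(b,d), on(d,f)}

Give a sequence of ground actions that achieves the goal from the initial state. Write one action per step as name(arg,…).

1. tag(c)  →  {at(c,c), at(f,d), clear(c), marked(c,c), marked(f,d), on(b,d), on(c,c), on(c,d), on(d,d), on(d,f), on(e,c)}
2. drop(c)  →  {at(c,c), at(f,d), clear(c), linked(c), marked(f,d), on(b,d), on(c,d), on(d,d), on(d,f), on(e,c)}
3. push(e,c)  →  {at(c,c), at(f,d), clear(c), linked(c), marked(e,c), marked(f,d), on(b,d), on(c,d), on(d,d), on(d,f)}

tag(c); drop(c); push(e,c)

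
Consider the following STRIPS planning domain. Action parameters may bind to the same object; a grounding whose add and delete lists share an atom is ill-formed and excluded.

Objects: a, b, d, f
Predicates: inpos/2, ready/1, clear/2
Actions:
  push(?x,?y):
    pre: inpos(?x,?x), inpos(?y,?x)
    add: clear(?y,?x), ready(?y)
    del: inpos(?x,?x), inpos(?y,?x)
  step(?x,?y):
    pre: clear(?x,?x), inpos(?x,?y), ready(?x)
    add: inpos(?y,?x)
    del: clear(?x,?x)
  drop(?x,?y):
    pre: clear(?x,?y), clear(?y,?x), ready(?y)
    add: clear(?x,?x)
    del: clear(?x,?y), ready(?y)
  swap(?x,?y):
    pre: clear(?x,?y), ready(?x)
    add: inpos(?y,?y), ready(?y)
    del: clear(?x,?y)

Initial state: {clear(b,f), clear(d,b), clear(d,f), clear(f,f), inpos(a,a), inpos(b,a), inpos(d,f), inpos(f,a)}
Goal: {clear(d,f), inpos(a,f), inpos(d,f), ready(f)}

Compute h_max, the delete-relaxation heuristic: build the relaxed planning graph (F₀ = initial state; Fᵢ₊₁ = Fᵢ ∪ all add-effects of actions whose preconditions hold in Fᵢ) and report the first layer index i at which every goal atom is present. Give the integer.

2

F0 = init (8 atoms)
F1 = F0 ∪ {clear(a,a), clear(b,a), clear(f,a), ready(a), ready(b), ready(f)}  (14 atoms)
F2 = F1 ∪ {inpos(a,f), inpos(f,f)}  (16 atoms)
goal ⊆ F2  ⇒  h_max = 2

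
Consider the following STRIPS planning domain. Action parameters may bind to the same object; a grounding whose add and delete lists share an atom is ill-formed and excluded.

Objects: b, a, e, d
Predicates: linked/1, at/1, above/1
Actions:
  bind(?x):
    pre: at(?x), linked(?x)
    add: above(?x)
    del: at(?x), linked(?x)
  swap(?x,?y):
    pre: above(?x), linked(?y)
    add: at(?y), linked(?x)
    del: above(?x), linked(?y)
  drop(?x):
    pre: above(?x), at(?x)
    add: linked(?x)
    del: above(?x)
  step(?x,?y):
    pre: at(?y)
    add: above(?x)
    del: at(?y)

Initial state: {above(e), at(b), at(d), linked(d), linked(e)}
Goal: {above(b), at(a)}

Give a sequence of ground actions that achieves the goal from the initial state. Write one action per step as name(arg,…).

step(b,b); step(a,d); swap(a,e); swap(e,a)

1. step(b,b)  →  {above(b), above(e), at(d), linked(d), linked(e)}
2. step(a,d)  →  {above(a), above(b), above(e), linked(d), linked(e)}
3. swap(a,e)  →  {above(b), above(e), at(e), linked(a), linked(d)}
4. swap(e,a)  →  {above(b), at(a), at(e), linked(d), linked(e)}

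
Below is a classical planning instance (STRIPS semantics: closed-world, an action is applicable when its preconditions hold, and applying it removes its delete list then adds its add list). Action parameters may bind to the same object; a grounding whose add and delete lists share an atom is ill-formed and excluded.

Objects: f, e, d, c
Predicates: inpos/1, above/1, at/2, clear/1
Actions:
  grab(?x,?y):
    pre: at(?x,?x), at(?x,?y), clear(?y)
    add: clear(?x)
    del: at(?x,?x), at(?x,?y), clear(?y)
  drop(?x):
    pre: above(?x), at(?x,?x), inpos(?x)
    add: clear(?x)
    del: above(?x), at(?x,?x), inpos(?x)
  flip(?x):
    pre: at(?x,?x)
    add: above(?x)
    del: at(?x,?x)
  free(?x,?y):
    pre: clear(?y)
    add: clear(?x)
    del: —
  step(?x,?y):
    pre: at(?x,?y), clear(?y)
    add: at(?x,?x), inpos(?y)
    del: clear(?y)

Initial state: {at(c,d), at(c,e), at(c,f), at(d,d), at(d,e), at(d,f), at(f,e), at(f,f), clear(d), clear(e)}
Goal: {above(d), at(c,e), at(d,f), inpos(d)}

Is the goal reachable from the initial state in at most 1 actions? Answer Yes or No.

No

1. flip(d)  →  {above(d), at(c,d), at(c,e), at(c,f), at(d,e), at(d,f), at(f,e), at(f,f), clear(d), clear(e)}
2. step(c,d)  →  {above(d), at(c,c), at(c,d), at(c,e), at(c,f), at(d,e), at(d,f), at(f,e), at(f,f), clear(e), inpos(d)}
optimal plan length = 2; 2 > 1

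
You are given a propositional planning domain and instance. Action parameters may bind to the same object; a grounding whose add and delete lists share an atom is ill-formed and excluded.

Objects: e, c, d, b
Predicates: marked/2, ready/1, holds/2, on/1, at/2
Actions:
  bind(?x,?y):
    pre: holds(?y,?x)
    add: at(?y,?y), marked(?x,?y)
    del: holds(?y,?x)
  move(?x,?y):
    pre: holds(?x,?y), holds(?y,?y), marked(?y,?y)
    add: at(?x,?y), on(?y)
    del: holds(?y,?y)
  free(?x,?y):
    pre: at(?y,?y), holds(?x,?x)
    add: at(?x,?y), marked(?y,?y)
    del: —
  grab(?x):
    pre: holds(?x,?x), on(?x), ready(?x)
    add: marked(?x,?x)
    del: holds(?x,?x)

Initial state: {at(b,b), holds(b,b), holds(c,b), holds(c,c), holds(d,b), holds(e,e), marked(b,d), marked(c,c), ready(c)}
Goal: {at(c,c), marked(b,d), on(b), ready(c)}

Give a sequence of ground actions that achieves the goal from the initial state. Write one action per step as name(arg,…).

bind(c,c); free(e,b); move(c,b)

1. bind(c,c)  →  {at(b,b), at(c,c), holds(b,b), holds(c,b), holds(d,b), holds(e,e), marked(b,d), marked(c,c), ready(c)}
2. free(e,b)  →  {at(b,b), at(c,c), at(e,b), holds(b,b), holds(c,b), holds(d,b), holds(e,e), marked(b,b), marked(b,d), marked(c,c), ready(c)}
3. move(c,b)  →  {at(b,b), at(c,b), at(c,c), at(e,b), holds(c,b), holds(d,b), holds(e,e), marked(b,b), marked(b,d), marked(c,c), on(b), ready(c)}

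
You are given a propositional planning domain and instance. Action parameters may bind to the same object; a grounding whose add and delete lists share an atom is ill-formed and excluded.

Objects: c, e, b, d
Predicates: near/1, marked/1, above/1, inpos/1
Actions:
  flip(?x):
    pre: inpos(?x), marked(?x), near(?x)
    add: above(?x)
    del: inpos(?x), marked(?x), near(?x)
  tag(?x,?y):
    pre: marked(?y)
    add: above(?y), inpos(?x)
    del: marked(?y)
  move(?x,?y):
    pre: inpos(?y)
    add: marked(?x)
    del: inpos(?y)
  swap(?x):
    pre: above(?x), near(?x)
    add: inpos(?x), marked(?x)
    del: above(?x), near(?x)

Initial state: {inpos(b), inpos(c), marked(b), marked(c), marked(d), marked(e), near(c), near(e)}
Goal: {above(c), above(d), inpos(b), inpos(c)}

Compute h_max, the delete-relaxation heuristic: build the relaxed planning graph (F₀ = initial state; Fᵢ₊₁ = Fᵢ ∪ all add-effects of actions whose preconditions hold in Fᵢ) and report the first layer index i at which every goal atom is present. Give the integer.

F0 = init (8 atoms)
F1 = F0 ∪ {above(b), above(c), above(d), above(e), inpos(d), inpos(e)}  (14 atoms)
goal ⊆ F1  ⇒  h_max = 1

1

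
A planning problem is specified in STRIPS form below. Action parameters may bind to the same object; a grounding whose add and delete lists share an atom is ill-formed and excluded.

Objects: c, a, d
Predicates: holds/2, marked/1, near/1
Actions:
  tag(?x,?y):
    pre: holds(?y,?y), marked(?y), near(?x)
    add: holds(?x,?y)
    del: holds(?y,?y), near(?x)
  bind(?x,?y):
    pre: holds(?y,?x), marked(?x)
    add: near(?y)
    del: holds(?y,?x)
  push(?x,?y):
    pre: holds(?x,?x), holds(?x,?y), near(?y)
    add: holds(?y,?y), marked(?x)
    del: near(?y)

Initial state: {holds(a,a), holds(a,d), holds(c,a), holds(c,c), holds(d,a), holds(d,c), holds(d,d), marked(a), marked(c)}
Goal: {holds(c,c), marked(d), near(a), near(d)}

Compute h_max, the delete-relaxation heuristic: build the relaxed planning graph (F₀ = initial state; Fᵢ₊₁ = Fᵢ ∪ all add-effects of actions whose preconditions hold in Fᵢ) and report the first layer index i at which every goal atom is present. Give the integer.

F0 = init (9 atoms)
F1 = F0 ∪ {near(a), near(c), near(d)}  (12 atoms)
F2 = F1 ∪ {holds(a,c), marked(d)}  (14 atoms)
goal ⊆ F2  ⇒  h_max = 2

2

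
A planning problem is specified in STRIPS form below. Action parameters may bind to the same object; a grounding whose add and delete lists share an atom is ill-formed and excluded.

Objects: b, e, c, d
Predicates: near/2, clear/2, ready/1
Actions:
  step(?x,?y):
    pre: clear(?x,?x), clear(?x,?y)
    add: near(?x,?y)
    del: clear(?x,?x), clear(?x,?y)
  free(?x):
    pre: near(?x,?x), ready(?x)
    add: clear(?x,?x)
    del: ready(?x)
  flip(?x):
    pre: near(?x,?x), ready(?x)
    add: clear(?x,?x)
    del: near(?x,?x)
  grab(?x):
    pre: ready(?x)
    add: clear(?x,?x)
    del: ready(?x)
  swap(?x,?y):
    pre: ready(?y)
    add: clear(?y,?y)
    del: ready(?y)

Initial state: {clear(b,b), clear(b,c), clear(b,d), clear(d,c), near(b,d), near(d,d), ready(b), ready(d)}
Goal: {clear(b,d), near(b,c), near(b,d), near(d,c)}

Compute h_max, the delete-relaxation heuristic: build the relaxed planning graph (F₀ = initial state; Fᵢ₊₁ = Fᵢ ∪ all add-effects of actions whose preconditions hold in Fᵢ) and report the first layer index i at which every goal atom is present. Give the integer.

F0 = init (8 atoms)
F1 = F0 ∪ {clear(d,d), near(b,b), near(b,c)}  (11 atoms)
F2 = F1 ∪ {near(d,c)}  (12 atoms)
goal ⊆ F2  ⇒  h_max = 2

2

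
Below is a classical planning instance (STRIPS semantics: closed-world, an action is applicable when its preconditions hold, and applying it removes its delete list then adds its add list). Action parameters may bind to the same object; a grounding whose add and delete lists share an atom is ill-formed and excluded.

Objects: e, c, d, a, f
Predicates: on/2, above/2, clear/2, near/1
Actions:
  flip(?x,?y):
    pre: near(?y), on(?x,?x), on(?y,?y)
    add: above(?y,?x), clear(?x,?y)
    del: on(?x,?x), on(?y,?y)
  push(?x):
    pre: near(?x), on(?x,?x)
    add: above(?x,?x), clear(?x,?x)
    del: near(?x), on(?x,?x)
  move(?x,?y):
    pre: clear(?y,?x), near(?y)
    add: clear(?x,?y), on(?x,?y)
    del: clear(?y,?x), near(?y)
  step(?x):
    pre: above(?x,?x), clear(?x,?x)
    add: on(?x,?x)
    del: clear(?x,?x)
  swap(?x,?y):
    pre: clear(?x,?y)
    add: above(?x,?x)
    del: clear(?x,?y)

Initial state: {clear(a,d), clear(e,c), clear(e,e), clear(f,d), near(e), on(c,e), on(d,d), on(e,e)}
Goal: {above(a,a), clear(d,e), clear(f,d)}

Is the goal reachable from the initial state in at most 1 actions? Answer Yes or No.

No

1. flip(d,e)  →  {above(e,d), clear(a,d), clear(d,e), clear(e,c), clear(e,e), clear(f,d), near(e), on(c,e)}
2. swap(a,d)  →  {above(a,a), above(e,d), clear(d,e), clear(e,c), clear(e,e), clear(f,d), near(e), on(c,e)}
optimal plan length = 2; 2 > 1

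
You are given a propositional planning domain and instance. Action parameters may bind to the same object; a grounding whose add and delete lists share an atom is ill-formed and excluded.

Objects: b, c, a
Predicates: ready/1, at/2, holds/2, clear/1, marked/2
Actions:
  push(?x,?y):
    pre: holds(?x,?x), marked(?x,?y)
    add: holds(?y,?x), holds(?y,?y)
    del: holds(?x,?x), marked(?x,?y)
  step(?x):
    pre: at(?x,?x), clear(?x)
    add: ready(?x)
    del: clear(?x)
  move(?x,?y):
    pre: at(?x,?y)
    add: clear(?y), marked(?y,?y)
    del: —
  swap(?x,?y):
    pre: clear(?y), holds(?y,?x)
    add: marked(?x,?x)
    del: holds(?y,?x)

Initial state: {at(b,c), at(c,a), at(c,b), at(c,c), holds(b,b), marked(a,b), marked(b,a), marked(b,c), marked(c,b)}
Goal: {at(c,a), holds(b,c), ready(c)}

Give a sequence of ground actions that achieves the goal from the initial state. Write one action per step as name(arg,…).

push(b,c); push(c,b); move(b,c); step(c)

1. push(b,c)  →  {at(b,c), at(c,a), at(c,b), at(c,c), holds(c,b), holds(c,c), marked(a,b), marked(b,a), marked(c,b)}
2. push(c,b)  →  {at(b,c), at(c,a), at(c,b), at(c,c), holds(b,b), holds(b,c), holds(c,b), marked(a,b), marked(b,a)}
3. move(b,c)  →  {at(b,c), at(c,a), at(c,b), at(c,c), clear(c), holds(b,b), holds(b,c), holds(c,b), marked(a,b), marked(b,a), marked(c,c)}
4. step(c)  →  {at(b,c), at(c,a), at(c,b), at(c,c), holds(b,b), holds(b,c), holds(c,b), marked(a,b), marked(b,a), marked(c,c), ready(c)}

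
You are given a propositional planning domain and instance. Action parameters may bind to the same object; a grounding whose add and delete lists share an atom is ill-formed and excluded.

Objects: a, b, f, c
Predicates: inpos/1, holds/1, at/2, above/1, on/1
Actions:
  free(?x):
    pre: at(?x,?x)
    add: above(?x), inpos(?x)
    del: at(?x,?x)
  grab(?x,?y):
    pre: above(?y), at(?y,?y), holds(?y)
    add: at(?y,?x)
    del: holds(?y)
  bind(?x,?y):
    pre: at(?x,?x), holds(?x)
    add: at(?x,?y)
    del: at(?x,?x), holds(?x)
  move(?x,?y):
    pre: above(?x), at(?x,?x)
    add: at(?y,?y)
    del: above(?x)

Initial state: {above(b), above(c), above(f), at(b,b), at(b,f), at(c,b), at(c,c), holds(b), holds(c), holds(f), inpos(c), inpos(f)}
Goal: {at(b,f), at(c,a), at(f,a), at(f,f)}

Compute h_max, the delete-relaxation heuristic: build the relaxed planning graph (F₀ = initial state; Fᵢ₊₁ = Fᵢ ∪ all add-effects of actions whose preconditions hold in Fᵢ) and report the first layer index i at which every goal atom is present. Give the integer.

2

F0 = init (12 atoms)
F1 = F0 ∪ {at(a,a), at(b,a), at(b,c), at(c,a), at(c,f), at(f,f), inpos(b)}  (19 atoms)
F2 = F1 ∪ {above(a), at(f,a), at(f,b), at(f,c), inpos(a)}  (24 atoms)
goal ⊆ F2  ⇒  h_max = 2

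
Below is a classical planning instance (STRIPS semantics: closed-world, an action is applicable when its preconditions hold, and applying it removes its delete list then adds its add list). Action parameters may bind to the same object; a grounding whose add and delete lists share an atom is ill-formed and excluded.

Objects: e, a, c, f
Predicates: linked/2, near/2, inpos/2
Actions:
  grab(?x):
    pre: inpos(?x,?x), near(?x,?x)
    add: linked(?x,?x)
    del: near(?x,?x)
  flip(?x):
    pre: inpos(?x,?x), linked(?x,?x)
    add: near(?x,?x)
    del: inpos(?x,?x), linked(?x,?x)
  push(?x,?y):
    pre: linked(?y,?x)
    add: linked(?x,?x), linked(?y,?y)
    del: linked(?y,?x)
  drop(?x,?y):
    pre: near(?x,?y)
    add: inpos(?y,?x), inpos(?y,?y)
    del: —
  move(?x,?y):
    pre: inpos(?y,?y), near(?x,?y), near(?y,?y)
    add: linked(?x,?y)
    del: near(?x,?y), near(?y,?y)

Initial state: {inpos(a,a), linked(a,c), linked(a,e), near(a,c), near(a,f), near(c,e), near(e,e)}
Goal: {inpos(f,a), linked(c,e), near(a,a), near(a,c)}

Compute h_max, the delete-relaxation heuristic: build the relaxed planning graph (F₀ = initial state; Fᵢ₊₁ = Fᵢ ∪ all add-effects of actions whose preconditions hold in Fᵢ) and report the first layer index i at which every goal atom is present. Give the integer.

F0 = init (7 atoms)
F1 = F0 ∪ {inpos(c,a), inpos(c,c), inpos(e,c), inpos(e,e), inpos(f,a), inpos(f,f), linked(a,a), linked(c,c), linked(e,e)}  (16 atoms)
F2 = F1 ∪ {linked(c,e), near(a,a), near(c,c)}  (19 atoms)
goal ⊆ F2  ⇒  h_max = 2

2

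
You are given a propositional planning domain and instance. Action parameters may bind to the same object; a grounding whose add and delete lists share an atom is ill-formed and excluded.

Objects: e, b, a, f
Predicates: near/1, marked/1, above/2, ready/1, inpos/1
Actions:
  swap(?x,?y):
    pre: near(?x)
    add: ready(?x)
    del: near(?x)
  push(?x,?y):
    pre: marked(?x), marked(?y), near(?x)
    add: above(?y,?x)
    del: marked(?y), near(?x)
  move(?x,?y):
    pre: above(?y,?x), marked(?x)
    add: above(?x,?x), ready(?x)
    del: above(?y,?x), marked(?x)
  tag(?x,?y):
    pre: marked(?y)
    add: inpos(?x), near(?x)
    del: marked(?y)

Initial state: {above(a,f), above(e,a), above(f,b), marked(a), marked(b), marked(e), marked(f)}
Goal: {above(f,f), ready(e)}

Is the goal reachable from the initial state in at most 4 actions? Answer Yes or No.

Yes

1. move(f,a)  →  {above(e,a), above(f,b), above(f,f), marked(a), marked(b), marked(e), ready(f)}
2. tag(e,e)  →  {above(e,a), above(f,b), above(f,f), inpos(e), marked(a), marked(b), near(e), ready(f)}
3. swap(e,e)  →  {above(e,a), above(f,b), above(f,f), inpos(e), marked(a), marked(b), ready(e), ready(f)}
optimal plan length = 3; 3 ≤ 4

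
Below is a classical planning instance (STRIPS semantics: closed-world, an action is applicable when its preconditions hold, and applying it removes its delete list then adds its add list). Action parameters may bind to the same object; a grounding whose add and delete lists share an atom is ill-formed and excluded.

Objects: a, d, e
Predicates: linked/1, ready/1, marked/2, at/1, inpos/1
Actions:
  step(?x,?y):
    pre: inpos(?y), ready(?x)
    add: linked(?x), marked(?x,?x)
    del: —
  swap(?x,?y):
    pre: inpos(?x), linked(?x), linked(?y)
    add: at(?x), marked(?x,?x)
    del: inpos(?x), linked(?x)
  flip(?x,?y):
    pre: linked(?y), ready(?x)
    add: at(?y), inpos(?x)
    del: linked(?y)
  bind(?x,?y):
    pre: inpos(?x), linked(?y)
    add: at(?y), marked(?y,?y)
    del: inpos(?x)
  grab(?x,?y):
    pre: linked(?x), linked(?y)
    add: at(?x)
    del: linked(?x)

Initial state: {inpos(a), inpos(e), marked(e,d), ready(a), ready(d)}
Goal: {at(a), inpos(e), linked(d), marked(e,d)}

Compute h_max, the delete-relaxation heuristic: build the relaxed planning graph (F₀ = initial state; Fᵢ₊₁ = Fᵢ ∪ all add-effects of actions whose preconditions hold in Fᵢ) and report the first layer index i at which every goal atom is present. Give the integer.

F0 = init (5 atoms)
F1 = F0 ∪ {linked(a), linked(d), marked(a,a), marked(d,d)}  (9 atoms)
F2 = F1 ∪ {at(a), at(d), inpos(d)}  (12 atoms)
goal ⊆ F2  ⇒  h_max = 2

2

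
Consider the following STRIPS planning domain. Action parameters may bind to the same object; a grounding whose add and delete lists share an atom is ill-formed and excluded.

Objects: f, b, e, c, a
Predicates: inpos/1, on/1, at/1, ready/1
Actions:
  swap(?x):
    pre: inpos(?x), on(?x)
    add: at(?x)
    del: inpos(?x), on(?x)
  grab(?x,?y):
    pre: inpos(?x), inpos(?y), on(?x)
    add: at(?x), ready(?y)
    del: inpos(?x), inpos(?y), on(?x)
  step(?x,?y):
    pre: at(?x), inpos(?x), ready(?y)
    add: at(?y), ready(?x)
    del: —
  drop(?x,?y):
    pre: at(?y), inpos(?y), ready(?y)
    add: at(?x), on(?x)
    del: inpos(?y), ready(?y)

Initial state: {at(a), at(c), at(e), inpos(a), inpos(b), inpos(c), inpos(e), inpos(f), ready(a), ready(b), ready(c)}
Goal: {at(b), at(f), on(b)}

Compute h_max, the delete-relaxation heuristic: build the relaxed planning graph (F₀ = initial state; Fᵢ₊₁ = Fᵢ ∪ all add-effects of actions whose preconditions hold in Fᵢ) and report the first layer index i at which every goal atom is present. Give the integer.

F0 = init (11 atoms)
F1 = F0 ∪ {at(b), at(f), on(a), on(b), on(c), on(e), on(f), ready(e)}  (19 atoms)
goal ⊆ F1  ⇒  h_max = 1

1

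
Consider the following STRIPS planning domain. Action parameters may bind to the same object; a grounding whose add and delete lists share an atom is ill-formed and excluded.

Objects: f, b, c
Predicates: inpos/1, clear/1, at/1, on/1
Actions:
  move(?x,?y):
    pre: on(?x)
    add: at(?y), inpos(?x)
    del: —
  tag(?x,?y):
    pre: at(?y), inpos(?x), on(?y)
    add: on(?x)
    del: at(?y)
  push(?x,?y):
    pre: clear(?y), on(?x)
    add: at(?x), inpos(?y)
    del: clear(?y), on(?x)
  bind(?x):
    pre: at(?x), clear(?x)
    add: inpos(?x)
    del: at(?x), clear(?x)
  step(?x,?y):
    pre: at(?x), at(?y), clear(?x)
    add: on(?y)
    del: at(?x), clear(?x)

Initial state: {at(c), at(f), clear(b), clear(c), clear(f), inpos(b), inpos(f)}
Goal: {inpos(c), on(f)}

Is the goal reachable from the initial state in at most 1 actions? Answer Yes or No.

1. bind(c)  →  {at(f), clear(b), clear(f), inpos(b), inpos(c), inpos(f)}
2. step(f,f)  →  {clear(b), inpos(b), inpos(c), inpos(f), on(f)}
optimal plan length = 2; 2 > 1

No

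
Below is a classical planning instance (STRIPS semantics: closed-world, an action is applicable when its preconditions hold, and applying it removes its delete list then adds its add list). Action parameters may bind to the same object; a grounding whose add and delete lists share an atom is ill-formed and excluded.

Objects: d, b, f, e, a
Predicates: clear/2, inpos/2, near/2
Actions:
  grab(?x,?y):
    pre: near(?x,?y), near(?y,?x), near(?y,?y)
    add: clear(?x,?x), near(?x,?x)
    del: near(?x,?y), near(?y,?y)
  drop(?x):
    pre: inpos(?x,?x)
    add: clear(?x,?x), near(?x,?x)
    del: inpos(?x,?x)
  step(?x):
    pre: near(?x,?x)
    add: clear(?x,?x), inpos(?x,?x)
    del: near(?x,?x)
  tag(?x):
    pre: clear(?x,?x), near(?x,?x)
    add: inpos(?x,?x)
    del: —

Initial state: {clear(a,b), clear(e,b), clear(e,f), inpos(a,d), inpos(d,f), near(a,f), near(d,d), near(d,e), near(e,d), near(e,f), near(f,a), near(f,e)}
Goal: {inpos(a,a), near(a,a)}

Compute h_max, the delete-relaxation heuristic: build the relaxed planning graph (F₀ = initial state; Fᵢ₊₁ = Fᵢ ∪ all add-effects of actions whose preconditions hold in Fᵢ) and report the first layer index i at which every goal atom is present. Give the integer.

4

F0 = init (12 atoms)
F1 = F0 ∪ {clear(d,d), clear(e,e), inpos(d,d), near(e,e)}  (16 atoms)
F2 = F1 ∪ {clear(f,f), inpos(e,e), near(f,f)}  (19 atoms)
F3 = F2 ∪ {clear(a,a), inpos(f,f), near(a,a)}  (22 atoms)
F4 = F3 ∪ {inpos(a,a)}  (23 atoms)
goal ⊆ F4  ⇒  h_max = 4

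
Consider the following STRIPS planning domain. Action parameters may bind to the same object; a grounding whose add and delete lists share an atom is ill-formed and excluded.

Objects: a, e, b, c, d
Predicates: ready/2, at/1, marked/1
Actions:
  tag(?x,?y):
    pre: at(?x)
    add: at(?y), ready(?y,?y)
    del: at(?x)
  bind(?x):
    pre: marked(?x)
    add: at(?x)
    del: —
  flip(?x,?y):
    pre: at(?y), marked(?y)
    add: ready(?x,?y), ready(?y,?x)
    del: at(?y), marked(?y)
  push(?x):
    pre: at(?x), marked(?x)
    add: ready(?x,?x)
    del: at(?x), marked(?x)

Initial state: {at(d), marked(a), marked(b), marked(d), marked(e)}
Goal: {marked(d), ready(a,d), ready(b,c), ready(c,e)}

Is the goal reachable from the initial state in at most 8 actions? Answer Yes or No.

Yes

1. tag(d,a)  →  {at(a), marked(a), marked(b), marked(d), marked(e), ready(a,a)}
2. bind(e)  →  {at(a), at(e), marked(a), marked(b), marked(d), marked(e), ready(a,a)}
3. bind(b)  →  {at(a), at(b), at(e), marked(a), marked(b), marked(d), marked(e), ready(a,a)}
4. flip(c,e)  →  {at(a), at(b), marked(a), marked(b), marked(d), ready(a,a), ready(c,e), ready(e,c)}
5. flip(c,b)  →  {at(a), marked(a), marked(d), ready(a,a), ready(b,c), ready(c,b), ready(c,e), ready(e,c)}
6. flip(d,a)  →  {marked(d), ready(a,a), ready(a,d), ready(b,c), ready(c,b), ready(c,e), ready(d,a), ready(e,c)}
optimal plan length = 6; 6 ≤ 8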